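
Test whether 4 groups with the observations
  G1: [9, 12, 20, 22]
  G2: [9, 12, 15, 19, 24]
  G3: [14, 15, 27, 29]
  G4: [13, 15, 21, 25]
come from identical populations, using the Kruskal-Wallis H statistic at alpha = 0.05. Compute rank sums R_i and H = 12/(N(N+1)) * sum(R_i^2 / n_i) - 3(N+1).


Step 1: Combine all N = 17 observations and assign midranks.
sorted (value, group, rank): (9,G1,1.5), (9,G2,1.5), (12,G1,3.5), (12,G2,3.5), (13,G4,5), (14,G3,6), (15,G2,8), (15,G3,8), (15,G4,8), (19,G2,10), (20,G1,11), (21,G4,12), (22,G1,13), (24,G2,14), (25,G4,15), (27,G3,16), (29,G3,17)
Step 2: Sum ranks within each group.
R_1 = 29 (n_1 = 4)
R_2 = 37 (n_2 = 5)
R_3 = 47 (n_3 = 4)
R_4 = 40 (n_4 = 4)
Step 3: H = 12/(N(N+1)) * sum(R_i^2/n_i) - 3(N+1)
     = 12/(17*18) * (29^2/4 + 37^2/5 + 47^2/4 + 40^2/4) - 3*18
     = 0.039216 * 1436.3 - 54
     = 2.325490.
Step 4: Ties present; correction factor C = 1 - 36/(17^3 - 17) = 0.992647. Corrected H = 2.325490 / 0.992647 = 2.342716.
Step 5: Under H0, H ~ chi^2(3); p-value = 0.504387.
Step 6: alpha = 0.05. fail to reject H0.

H = 2.3427, df = 3, p = 0.504387, fail to reject H0.


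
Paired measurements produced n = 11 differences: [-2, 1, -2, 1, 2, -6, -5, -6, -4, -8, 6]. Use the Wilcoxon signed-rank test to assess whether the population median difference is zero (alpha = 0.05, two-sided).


Step 1: Drop any zero differences (none here) and take |d_i|.
|d| = [2, 1, 2, 1, 2, 6, 5, 6, 4, 8, 6]
Step 2: Midrank |d_i| (ties get averaged ranks).
ranks: |2|->4, |1|->1.5, |2|->4, |1|->1.5, |2|->4, |6|->9, |5|->7, |6|->9, |4|->6, |8|->11, |6|->9
Step 3: Attach original signs; sum ranks with positive sign and with negative sign.
W+ = 1.5 + 1.5 + 4 + 9 = 16
W- = 4 + 4 + 9 + 7 + 9 + 6 + 11 = 50
(Check: W+ + W- = 66 should equal n(n+1)/2 = 66.)
Step 4: Test statistic W = min(W+, W-) = 16.
Step 5: Ties in |d|, so use the tie-corrected normal approximation.
        E[W] = n(n+1)/4 = 11*12/4 = 33.
        Tie groups: |d|=1 (t=2), |d|=2 (t=3), |d|=6 (t=3); sum(t^3 - t) = 54.
        Var[W] = n(n+1)(2n+1)/24 - sum(t^3-t)/48 = 3036/24 - 54/48 = 125.375.
        z = (W - E[W]) / sqrt(Var[W]) = (16 - 33) / 11.1971 = -1.5183.
        Two-sided p = 2*Phi(z) = 0.128951.
Step 6: alpha = 0.05. fail to reject H0.

W+ = 16, W- = 50, W = min = 16, p = 0.128951, fail to reject H0.


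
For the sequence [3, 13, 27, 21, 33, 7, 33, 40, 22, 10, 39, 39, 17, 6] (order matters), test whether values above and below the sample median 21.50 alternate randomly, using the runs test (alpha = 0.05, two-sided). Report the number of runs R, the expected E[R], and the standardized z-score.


Step 1: Compute median = 21.50; label A = above, B = below.
Labels in order: BBABABAAABAABB  (n_A = 7, n_B = 7)
Step 2: Count runs R = 9.
Step 3: Under H0 (random ordering), E[R] = 2*n_A*n_B/(n_A+n_B) + 1 = 2*7*7/14 + 1 = 8.0000.
        Var[R] = 2*n_A*n_B*(2*n_A*n_B - n_A - n_B) / ((n_A+n_B)^2 * (n_A+n_B-1)) = 8232/2548 = 3.2308.
        SD[R] = 1.7974.
Step 4: Continuity-corrected z = (R - 0.5 - E[R]) / SD[R] = (9 - 0.5 - 8.0000) / 1.7974 = 0.2782.
Step 5: Two-sided p-value via normal approximation = 2*(1 - Phi(|z|)) = 0.780879.
Step 6: alpha = 0.05. fail to reject H0.

R = 9, z = 0.2782, p = 0.780879, fail to reject H0.


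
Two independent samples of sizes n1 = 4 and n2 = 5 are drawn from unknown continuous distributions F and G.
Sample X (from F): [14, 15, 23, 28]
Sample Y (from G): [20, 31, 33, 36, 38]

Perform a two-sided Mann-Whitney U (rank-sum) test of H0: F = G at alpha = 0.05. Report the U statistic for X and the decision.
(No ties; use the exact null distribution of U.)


Step 1: Combine and sort all 9 observations; assign midranks.
sorted (value, group): (14,X), (15,X), (20,Y), (23,X), (28,X), (31,Y), (33,Y), (36,Y), (38,Y)
ranks: 14->1, 15->2, 20->3, 23->4, 28->5, 31->6, 33->7, 36->8, 38->9
Step 2: Rank sum for X: R1 = 1 + 2 + 4 + 5 = 12.
Step 3: U_X = R1 - n1(n1+1)/2 = 12 - 4*5/2 = 12 - 10 = 2.
       U_Y = n1*n2 - U_X = 20 - 2 = 18.
Step 4: No ties, so the exact null distribution of U (based on enumerating the C(9,4) = 126 equally likely rank assignments) gives the two-sided p-value.
Step 5: p-value = 0.063492; compare to alpha = 0.05. fail to reject H0.

U_X = 2, p = 0.063492, fail to reject H0 at alpha = 0.05.


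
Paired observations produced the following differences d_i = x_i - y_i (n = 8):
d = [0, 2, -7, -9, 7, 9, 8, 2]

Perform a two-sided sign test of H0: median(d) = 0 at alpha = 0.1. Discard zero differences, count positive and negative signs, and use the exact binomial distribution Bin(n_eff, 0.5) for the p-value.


Step 1: Discard zero differences. Original n = 8; n_eff = number of nonzero differences = 7.
Nonzero differences (with sign): +2, -7, -9, +7, +9, +8, +2
Step 2: Count signs: positive = 5, negative = 2.
Step 3: Under H0: P(positive) = 0.5, so the number of positives S ~ Bin(7, 0.5).
Step 4: Two-sided exact p-value = sum of Bin(7,0.5) probabilities at or below the observed probability = 0.453125.
Step 5: alpha = 0.1. fail to reject H0.

n_eff = 7, pos = 5, neg = 2, p = 0.453125, fail to reject H0.


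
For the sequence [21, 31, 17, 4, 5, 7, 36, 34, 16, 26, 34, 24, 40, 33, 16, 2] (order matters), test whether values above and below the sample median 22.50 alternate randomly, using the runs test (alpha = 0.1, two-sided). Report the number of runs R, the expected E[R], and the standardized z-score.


Step 1: Compute median = 22.50; label A = above, B = below.
Labels in order: BABBBBAABAAAAABB  (n_A = 8, n_B = 8)
Step 2: Count runs R = 7.
Step 3: Under H0 (random ordering), E[R] = 2*n_A*n_B/(n_A+n_B) + 1 = 2*8*8/16 + 1 = 9.0000.
        Var[R] = 2*n_A*n_B*(2*n_A*n_B - n_A - n_B) / ((n_A+n_B)^2 * (n_A+n_B-1)) = 14336/3840 = 3.7333.
        SD[R] = 1.9322.
Step 4: Continuity-corrected z = (R + 0.5 - E[R]) / SD[R] = (7 + 0.5 - 9.0000) / 1.9322 = -0.7763.
Step 5: Two-sided p-value via normal approximation = 2*(1 - Phi(|z|)) = 0.437558.
Step 6: alpha = 0.1. fail to reject H0.

R = 7, z = -0.7763, p = 0.437558, fail to reject H0.


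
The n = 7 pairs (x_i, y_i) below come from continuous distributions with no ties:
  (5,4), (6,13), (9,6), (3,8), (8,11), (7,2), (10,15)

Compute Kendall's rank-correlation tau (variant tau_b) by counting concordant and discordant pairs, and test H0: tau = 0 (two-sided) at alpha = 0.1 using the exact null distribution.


Step 1: Enumerate the 21 unordered pairs (i,j) with i<j and classify each by sign(x_j-x_i) * sign(y_j-y_i).
  (1,2):dx=+1,dy=+9->C; (1,3):dx=+4,dy=+2->C; (1,4):dx=-2,dy=+4->D; (1,5):dx=+3,dy=+7->C
  (1,6):dx=+2,dy=-2->D; (1,7):dx=+5,dy=+11->C; (2,3):dx=+3,dy=-7->D; (2,4):dx=-3,dy=-5->C
  (2,5):dx=+2,dy=-2->D; (2,6):dx=+1,dy=-11->D; (2,7):dx=+4,dy=+2->C; (3,4):dx=-6,dy=+2->D
  (3,5):dx=-1,dy=+5->D; (3,6):dx=-2,dy=-4->C; (3,7):dx=+1,dy=+9->C; (4,5):dx=+5,dy=+3->C
  (4,6):dx=+4,dy=-6->D; (4,7):dx=+7,dy=+7->C; (5,6):dx=-1,dy=-9->C; (5,7):dx=+2,dy=+4->C
  (6,7):dx=+3,dy=+13->C
Step 2: C = 13, D = 8, total pairs = 21.
Step 3: tau = (C - D)/(n(n-1)/2) = (13 - 8)/21 = 0.238095.
Step 4: Exact two-sided p-value (enumerate n! = 5040 permutations of y under H0): p = 0.561905.
Step 5: alpha = 0.1. fail to reject H0.

tau_b = 0.2381 (C=13, D=8), p = 0.561905, fail to reject H0.


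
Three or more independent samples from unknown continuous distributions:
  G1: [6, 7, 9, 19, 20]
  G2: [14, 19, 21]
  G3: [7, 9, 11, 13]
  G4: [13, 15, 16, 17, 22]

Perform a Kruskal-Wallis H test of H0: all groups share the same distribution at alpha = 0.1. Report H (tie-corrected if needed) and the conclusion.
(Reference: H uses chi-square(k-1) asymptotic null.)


Step 1: Combine all N = 17 observations and assign midranks.
sorted (value, group, rank): (6,G1,1), (7,G1,2.5), (7,G3,2.5), (9,G1,4.5), (9,G3,4.5), (11,G3,6), (13,G3,7.5), (13,G4,7.5), (14,G2,9), (15,G4,10), (16,G4,11), (17,G4,12), (19,G1,13.5), (19,G2,13.5), (20,G1,15), (21,G2,16), (22,G4,17)
Step 2: Sum ranks within each group.
R_1 = 36.5 (n_1 = 5)
R_2 = 38.5 (n_2 = 3)
R_3 = 20.5 (n_3 = 4)
R_4 = 57.5 (n_4 = 5)
Step 3: H = 12/(N(N+1)) * sum(R_i^2/n_i) - 3(N+1)
     = 12/(17*18) * (36.5^2/5 + 38.5^2/3 + 20.5^2/4 + 57.5^2/5) - 3*18
     = 0.039216 * 1526.85 - 54
     = 5.876307.
Step 4: Ties present; correction factor C = 1 - 24/(17^3 - 17) = 0.995098. Corrected H = 5.876307 / 0.995098 = 5.905255.
Step 5: Under H0, H ~ chi^2(3); p-value = 0.116312.
Step 6: alpha = 0.1. fail to reject H0.

H = 5.9053, df = 3, p = 0.116312, fail to reject H0.


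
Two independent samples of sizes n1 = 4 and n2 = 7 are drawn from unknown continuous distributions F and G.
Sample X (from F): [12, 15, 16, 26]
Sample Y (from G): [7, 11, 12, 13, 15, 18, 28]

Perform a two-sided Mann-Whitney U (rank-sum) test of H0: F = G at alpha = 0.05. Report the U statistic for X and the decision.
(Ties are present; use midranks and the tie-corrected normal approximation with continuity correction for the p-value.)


Step 1: Combine and sort all 11 observations; assign midranks.
sorted (value, group): (7,Y), (11,Y), (12,X), (12,Y), (13,Y), (15,X), (15,Y), (16,X), (18,Y), (26,X), (28,Y)
ranks: 7->1, 11->2, 12->3.5, 12->3.5, 13->5, 15->6.5, 15->6.5, 16->8, 18->9, 26->10, 28->11
Step 2: Rank sum for X: R1 = 3.5 + 6.5 + 8 + 10 = 28.
Step 3: U_X = R1 - n1(n1+1)/2 = 28 - 4*5/2 = 28 - 10 = 18.
       U_Y = n1*n2 - U_X = 28 - 18 = 10.
Step 4: Ties are present, so use the tie-corrected normal approximation (with continuity correction) for the p-value.
Step 5: p-value = 0.506393; compare to alpha = 0.05. fail to reject H0.

U_X = 18, p = 0.506393, fail to reject H0 at alpha = 0.05.


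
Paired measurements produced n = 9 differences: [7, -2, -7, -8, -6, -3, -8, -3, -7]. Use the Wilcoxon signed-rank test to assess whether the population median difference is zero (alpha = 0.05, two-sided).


Step 1: Drop any zero differences (none here) and take |d_i|.
|d| = [7, 2, 7, 8, 6, 3, 8, 3, 7]
Step 2: Midrank |d_i| (ties get averaged ranks).
ranks: |7|->6, |2|->1, |7|->6, |8|->8.5, |6|->4, |3|->2.5, |8|->8.5, |3|->2.5, |7|->6
Step 3: Attach original signs; sum ranks with positive sign and with negative sign.
W+ = 6 = 6
W- = 1 + 6 + 8.5 + 4 + 2.5 + 8.5 + 2.5 + 6 = 39
(Check: W+ + W- = 45 should equal n(n+1)/2 = 45.)
Step 4: Test statistic W = min(W+, W-) = 6.
Step 5: Ties in |d|, so use the tie-corrected normal approximation.
        E[W] = n(n+1)/4 = 9*10/4 = 22.5.
        Tie groups: |d|=3 (t=2), |d|=7 (t=3), |d|=8 (t=2); sum(t^3 - t) = 36.
        Var[W] = n(n+1)(2n+1)/24 - sum(t^3-t)/48 = 1710/24 - 36/48 = 70.5.
        z = (W - E[W]) / sqrt(Var[W]) = (6 - 22.5) / 8.3964 = -1.9651.
        Two-sided p = 2*Phi(z) = 0.049400.
Step 6: alpha = 0.05. reject H0.

W+ = 6, W- = 39, W = min = 6, p = 0.049400, reject H0.


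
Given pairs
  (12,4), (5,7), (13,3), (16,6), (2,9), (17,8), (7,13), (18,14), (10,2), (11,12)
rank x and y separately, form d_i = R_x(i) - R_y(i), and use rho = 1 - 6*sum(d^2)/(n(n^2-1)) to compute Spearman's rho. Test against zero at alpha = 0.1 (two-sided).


Step 1: Rank x and y separately (midranks; no ties here).
rank(x): 12->6, 5->2, 13->7, 16->8, 2->1, 17->9, 7->3, 18->10, 10->4, 11->5
rank(y): 4->3, 7->5, 3->2, 6->4, 9->7, 8->6, 13->9, 14->10, 2->1, 12->8
Step 2: d_i = R_x(i) - R_y(i); compute d_i^2.
  (6-3)^2=9, (2-5)^2=9, (7-2)^2=25, (8-4)^2=16, (1-7)^2=36, (9-6)^2=9, (3-9)^2=36, (10-10)^2=0, (4-1)^2=9, (5-8)^2=9
sum(d^2) = 158.
Step 3: rho = 1 - 6*158 / (10*(10^2 - 1)) = 1 - 948/990 = 0.042424.
Step 4: Under H0, t = rho * sqrt((n-2)/(1-rho^2)) = 0.1201 ~ t(8).
Step 5: Two-sided p-value from the t-distribution with 8 df = 0.907364.
Step 6: alpha = 0.1. fail to reject H0.

rho = 0.0424, p = 0.907364, fail to reject H0 at alpha = 0.1.


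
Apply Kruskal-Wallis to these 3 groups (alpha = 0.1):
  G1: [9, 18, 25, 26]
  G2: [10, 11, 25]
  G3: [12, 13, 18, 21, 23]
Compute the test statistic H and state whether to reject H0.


Step 1: Combine all N = 12 observations and assign midranks.
sorted (value, group, rank): (9,G1,1), (10,G2,2), (11,G2,3), (12,G3,4), (13,G3,5), (18,G1,6.5), (18,G3,6.5), (21,G3,8), (23,G3,9), (25,G1,10.5), (25,G2,10.5), (26,G1,12)
Step 2: Sum ranks within each group.
R_1 = 30 (n_1 = 4)
R_2 = 15.5 (n_2 = 3)
R_3 = 32.5 (n_3 = 5)
Step 3: H = 12/(N(N+1)) * sum(R_i^2/n_i) - 3(N+1)
     = 12/(12*13) * (30^2/4 + 15.5^2/3 + 32.5^2/5) - 3*13
     = 0.076923 * 516.333 - 39
     = 0.717949.
Step 4: Ties present; correction factor C = 1 - 12/(12^3 - 12) = 0.993007. Corrected H = 0.717949 / 0.993007 = 0.723005.
Step 5: Under H0, H ~ chi^2(2); p-value = 0.696629.
Step 6: alpha = 0.1. fail to reject H0.

H = 0.7230, df = 2, p = 0.696629, fail to reject H0.


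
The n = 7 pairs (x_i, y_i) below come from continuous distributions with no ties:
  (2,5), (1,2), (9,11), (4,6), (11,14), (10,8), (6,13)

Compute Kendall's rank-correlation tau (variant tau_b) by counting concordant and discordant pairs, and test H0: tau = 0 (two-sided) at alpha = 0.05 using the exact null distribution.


Step 1: Enumerate the 21 unordered pairs (i,j) with i<j and classify each by sign(x_j-x_i) * sign(y_j-y_i).
  (1,2):dx=-1,dy=-3->C; (1,3):dx=+7,dy=+6->C; (1,4):dx=+2,dy=+1->C; (1,5):dx=+9,dy=+9->C
  (1,6):dx=+8,dy=+3->C; (1,7):dx=+4,dy=+8->C; (2,3):dx=+8,dy=+9->C; (2,4):dx=+3,dy=+4->C
  (2,5):dx=+10,dy=+12->C; (2,6):dx=+9,dy=+6->C; (2,7):dx=+5,dy=+11->C; (3,4):dx=-5,dy=-5->C
  (3,5):dx=+2,dy=+3->C; (3,6):dx=+1,dy=-3->D; (3,7):dx=-3,dy=+2->D; (4,5):dx=+7,dy=+8->C
  (4,6):dx=+6,dy=+2->C; (4,7):dx=+2,dy=+7->C; (5,6):dx=-1,dy=-6->C; (5,7):dx=-5,dy=-1->C
  (6,7):dx=-4,dy=+5->D
Step 2: C = 18, D = 3, total pairs = 21.
Step 3: tau = (C - D)/(n(n-1)/2) = (18 - 3)/21 = 0.714286.
Step 4: Exact two-sided p-value (enumerate n! = 5040 permutations of y under H0): p = 0.030159.
Step 5: alpha = 0.05. reject H0.

tau_b = 0.7143 (C=18, D=3), p = 0.030159, reject H0.


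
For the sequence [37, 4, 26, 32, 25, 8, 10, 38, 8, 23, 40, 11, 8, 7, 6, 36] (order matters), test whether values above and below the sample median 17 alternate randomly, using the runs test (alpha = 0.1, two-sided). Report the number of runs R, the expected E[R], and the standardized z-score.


Step 1: Compute median = 17; label A = above, B = below.
Labels in order: ABAAABBABAABBBBA  (n_A = 8, n_B = 8)
Step 2: Count runs R = 9.
Step 3: Under H0 (random ordering), E[R] = 2*n_A*n_B/(n_A+n_B) + 1 = 2*8*8/16 + 1 = 9.0000.
        Var[R] = 2*n_A*n_B*(2*n_A*n_B - n_A - n_B) / ((n_A+n_B)^2 * (n_A+n_B-1)) = 14336/3840 = 3.7333.
        SD[R] = 1.9322.
Step 4: R = E[R], so z = 0 with no continuity correction.
Step 5: Two-sided p-value via normal approximation = 2*(1 - Phi(|z|)) = 1.000000.
Step 6: alpha = 0.1. fail to reject H0.

R = 9, z = 0.0000, p = 1.000000, fail to reject H0.


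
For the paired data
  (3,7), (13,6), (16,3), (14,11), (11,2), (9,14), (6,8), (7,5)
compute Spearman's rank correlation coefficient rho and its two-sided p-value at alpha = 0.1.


Step 1: Rank x and y separately (midranks; no ties here).
rank(x): 3->1, 13->6, 16->8, 14->7, 11->5, 9->4, 6->2, 7->3
rank(y): 7->5, 6->4, 3->2, 11->7, 2->1, 14->8, 8->6, 5->3
Step 2: d_i = R_x(i) - R_y(i); compute d_i^2.
  (1-5)^2=16, (6-4)^2=4, (8-2)^2=36, (7-7)^2=0, (5-1)^2=16, (4-8)^2=16, (2-6)^2=16, (3-3)^2=0
sum(d^2) = 104.
Step 3: rho = 1 - 6*104 / (8*(8^2 - 1)) = 1 - 624/504 = -0.238095.
Step 4: Under H0, t = rho * sqrt((n-2)/(1-rho^2)) = -0.6005 ~ t(6).
Step 5: Two-sided p-value from the t-distribution with 6 df = 0.570156.
Step 6: alpha = 0.1. fail to reject H0.

rho = -0.2381, p = 0.570156, fail to reject H0 at alpha = 0.1.


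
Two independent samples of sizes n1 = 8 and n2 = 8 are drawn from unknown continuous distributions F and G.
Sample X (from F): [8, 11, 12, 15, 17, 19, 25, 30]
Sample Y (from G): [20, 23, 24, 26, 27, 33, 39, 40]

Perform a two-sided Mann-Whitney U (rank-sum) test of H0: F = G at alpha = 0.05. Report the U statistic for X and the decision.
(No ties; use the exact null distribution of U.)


Step 1: Combine and sort all 16 observations; assign midranks.
sorted (value, group): (8,X), (11,X), (12,X), (15,X), (17,X), (19,X), (20,Y), (23,Y), (24,Y), (25,X), (26,Y), (27,Y), (30,X), (33,Y), (39,Y), (40,Y)
ranks: 8->1, 11->2, 12->3, 15->4, 17->5, 19->6, 20->7, 23->8, 24->9, 25->10, 26->11, 27->12, 30->13, 33->14, 39->15, 40->16
Step 2: Rank sum for X: R1 = 1 + 2 + 3 + 4 + 5 + 6 + 10 + 13 = 44.
Step 3: U_X = R1 - n1(n1+1)/2 = 44 - 8*9/2 = 44 - 36 = 8.
       U_Y = n1*n2 - U_X = 64 - 8 = 56.
Step 4: No ties, so the exact null distribution of U (based on enumerating the C(16,8) = 12870 equally likely rank assignments) gives the two-sided p-value.
Step 5: p-value = 0.010412; compare to alpha = 0.05. reject H0.

U_X = 8, p = 0.010412, reject H0 at alpha = 0.05.


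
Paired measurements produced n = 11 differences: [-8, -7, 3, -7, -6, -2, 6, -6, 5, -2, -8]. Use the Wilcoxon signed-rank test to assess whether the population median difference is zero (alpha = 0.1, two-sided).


Step 1: Drop any zero differences (none here) and take |d_i|.
|d| = [8, 7, 3, 7, 6, 2, 6, 6, 5, 2, 8]
Step 2: Midrank |d_i| (ties get averaged ranks).
ranks: |8|->10.5, |7|->8.5, |3|->3, |7|->8.5, |6|->6, |2|->1.5, |6|->6, |6|->6, |5|->4, |2|->1.5, |8|->10.5
Step 3: Attach original signs; sum ranks with positive sign and with negative sign.
W+ = 3 + 6 + 4 = 13
W- = 10.5 + 8.5 + 8.5 + 6 + 1.5 + 6 + 1.5 + 10.5 = 53
(Check: W+ + W- = 66 should equal n(n+1)/2 = 66.)
Step 4: Test statistic W = min(W+, W-) = 13.
Step 5: Ties in |d|, so use the tie-corrected normal approximation.
        E[W] = n(n+1)/4 = 11*12/4 = 33.
        Tie groups: |d|=2 (t=2), |d|=6 (t=3), |d|=7 (t=2), |d|=8 (t=2); sum(t^3 - t) = 42.
        Var[W] = n(n+1)(2n+1)/24 - sum(t^3-t)/48 = 3036/24 - 42/48 = 125.625.
        z = (W - E[W]) / sqrt(Var[W]) = (13 - 33) / 11.2083 = -1.7844.
        Two-sided p = 2*Phi(z) = 0.074359.
Step 6: alpha = 0.1. reject H0.

W+ = 13, W- = 53, W = min = 13, p = 0.074359, reject H0.


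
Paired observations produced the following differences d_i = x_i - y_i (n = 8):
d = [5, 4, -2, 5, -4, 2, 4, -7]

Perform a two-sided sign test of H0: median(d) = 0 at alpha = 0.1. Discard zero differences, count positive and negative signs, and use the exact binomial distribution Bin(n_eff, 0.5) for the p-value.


Step 1: Discard zero differences. Original n = 8; n_eff = number of nonzero differences = 8.
Nonzero differences (with sign): +5, +4, -2, +5, -4, +2, +4, -7
Step 2: Count signs: positive = 5, negative = 3.
Step 3: Under H0: P(positive) = 0.5, so the number of positives S ~ Bin(8, 0.5).
Step 4: Two-sided exact p-value = sum of Bin(8,0.5) probabilities at or below the observed probability = 0.726562.
Step 5: alpha = 0.1. fail to reject H0.

n_eff = 8, pos = 5, neg = 3, p = 0.726562, fail to reject H0.


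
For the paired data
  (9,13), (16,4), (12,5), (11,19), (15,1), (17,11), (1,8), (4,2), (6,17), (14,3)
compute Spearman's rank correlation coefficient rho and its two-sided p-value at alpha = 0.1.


Step 1: Rank x and y separately (midranks; no ties here).
rank(x): 9->4, 16->9, 12->6, 11->5, 15->8, 17->10, 1->1, 4->2, 6->3, 14->7
rank(y): 13->8, 4->4, 5->5, 19->10, 1->1, 11->7, 8->6, 2->2, 17->9, 3->3
Step 2: d_i = R_x(i) - R_y(i); compute d_i^2.
  (4-8)^2=16, (9-4)^2=25, (6-5)^2=1, (5-10)^2=25, (8-1)^2=49, (10-7)^2=9, (1-6)^2=25, (2-2)^2=0, (3-9)^2=36, (7-3)^2=16
sum(d^2) = 202.
Step 3: rho = 1 - 6*202 / (10*(10^2 - 1)) = 1 - 1212/990 = -0.224242.
Step 4: Under H0, t = rho * sqrt((n-2)/(1-rho^2)) = -0.6508 ~ t(8).
Step 5: Two-sided p-value from the t-distribution with 8 df = 0.533401.
Step 6: alpha = 0.1. fail to reject H0.

rho = -0.2242, p = 0.533401, fail to reject H0 at alpha = 0.1.


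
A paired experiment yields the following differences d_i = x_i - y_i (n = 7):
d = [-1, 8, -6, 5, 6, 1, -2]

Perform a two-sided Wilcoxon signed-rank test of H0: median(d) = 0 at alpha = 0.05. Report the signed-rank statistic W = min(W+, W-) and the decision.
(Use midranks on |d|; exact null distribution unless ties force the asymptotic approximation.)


Step 1: Drop any zero differences (none here) and take |d_i|.
|d| = [1, 8, 6, 5, 6, 1, 2]
Step 2: Midrank |d_i| (ties get averaged ranks).
ranks: |1|->1.5, |8|->7, |6|->5.5, |5|->4, |6|->5.5, |1|->1.5, |2|->3
Step 3: Attach original signs; sum ranks with positive sign and with negative sign.
W+ = 7 + 4 + 5.5 + 1.5 = 18
W- = 1.5 + 5.5 + 3 = 10
(Check: W+ + W- = 28 should equal n(n+1)/2 = 28.)
Step 4: Test statistic W = min(W+, W-) = 10.
Step 5: Ties in |d|, so use the tie-corrected normal approximation.
        E[W] = n(n+1)/4 = 7*8/4 = 14.
        Tie groups: |d|=1 (t=2), |d|=6 (t=2); sum(t^3 - t) = 12.
        Var[W] = n(n+1)(2n+1)/24 - sum(t^3-t)/48 = 840/24 - 12/48 = 34.75.
        z = (W - E[W]) / sqrt(Var[W]) = (10 - 14) / 5.8949 = -0.6786.
        Two-sided p = 2*Phi(z) = 0.497422.
Step 6: alpha = 0.05. fail to reject H0.

W+ = 18, W- = 10, W = min = 10, p = 0.497422, fail to reject H0.


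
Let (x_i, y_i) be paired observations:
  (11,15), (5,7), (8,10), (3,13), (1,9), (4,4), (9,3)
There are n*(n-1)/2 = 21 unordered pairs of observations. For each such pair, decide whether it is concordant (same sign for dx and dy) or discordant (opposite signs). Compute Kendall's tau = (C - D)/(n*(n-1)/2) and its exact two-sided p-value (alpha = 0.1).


Step 1: Enumerate the 21 unordered pairs (i,j) with i<j and classify each by sign(x_j-x_i) * sign(y_j-y_i).
  (1,2):dx=-6,dy=-8->C; (1,3):dx=-3,dy=-5->C; (1,4):dx=-8,dy=-2->C; (1,5):dx=-10,dy=-6->C
  (1,6):dx=-7,dy=-11->C; (1,7):dx=-2,dy=-12->C; (2,3):dx=+3,dy=+3->C; (2,4):dx=-2,dy=+6->D
  (2,5):dx=-4,dy=+2->D; (2,6):dx=-1,dy=-3->C; (2,7):dx=+4,dy=-4->D; (3,4):dx=-5,dy=+3->D
  (3,5):dx=-7,dy=-1->C; (3,6):dx=-4,dy=-6->C; (3,7):dx=+1,dy=-7->D; (4,5):dx=-2,dy=-4->C
  (4,6):dx=+1,dy=-9->D; (4,7):dx=+6,dy=-10->D; (5,6):dx=+3,dy=-5->D; (5,7):dx=+8,dy=-6->D
  (6,7):dx=+5,dy=-1->D
Step 2: C = 11, D = 10, total pairs = 21.
Step 3: tau = (C - D)/(n(n-1)/2) = (11 - 10)/21 = 0.047619.
Step 4: Exact two-sided p-value (enumerate n! = 5040 permutations of y under H0): p = 1.000000.
Step 5: alpha = 0.1. fail to reject H0.

tau_b = 0.0476 (C=11, D=10), p = 1.000000, fail to reject H0.


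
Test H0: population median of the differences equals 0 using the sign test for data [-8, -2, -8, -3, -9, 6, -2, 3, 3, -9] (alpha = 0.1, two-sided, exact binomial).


Step 1: Discard zero differences. Original n = 10; n_eff = number of nonzero differences = 10.
Nonzero differences (with sign): -8, -2, -8, -3, -9, +6, -2, +3, +3, -9
Step 2: Count signs: positive = 3, negative = 7.
Step 3: Under H0: P(positive) = 0.5, so the number of positives S ~ Bin(10, 0.5).
Step 4: Two-sided exact p-value = sum of Bin(10,0.5) probabilities at or below the observed probability = 0.343750.
Step 5: alpha = 0.1. fail to reject H0.

n_eff = 10, pos = 3, neg = 7, p = 0.343750, fail to reject H0.


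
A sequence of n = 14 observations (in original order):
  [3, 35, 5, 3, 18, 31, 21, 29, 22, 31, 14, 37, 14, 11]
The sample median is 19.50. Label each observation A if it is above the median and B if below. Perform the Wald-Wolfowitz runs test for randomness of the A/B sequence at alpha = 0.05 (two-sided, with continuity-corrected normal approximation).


Step 1: Compute median = 19.50; label A = above, B = below.
Labels in order: BABBBAAAAABABB  (n_A = 7, n_B = 7)
Step 2: Count runs R = 7.
Step 3: Under H0 (random ordering), E[R] = 2*n_A*n_B/(n_A+n_B) + 1 = 2*7*7/14 + 1 = 8.0000.
        Var[R] = 2*n_A*n_B*(2*n_A*n_B - n_A - n_B) / ((n_A+n_B)^2 * (n_A+n_B-1)) = 8232/2548 = 3.2308.
        SD[R] = 1.7974.
Step 4: Continuity-corrected z = (R + 0.5 - E[R]) / SD[R] = (7 + 0.5 - 8.0000) / 1.7974 = -0.2782.
Step 5: Two-sided p-value via normal approximation = 2*(1 - Phi(|z|)) = 0.780879.
Step 6: alpha = 0.05. fail to reject H0.

R = 7, z = -0.2782, p = 0.780879, fail to reject H0.


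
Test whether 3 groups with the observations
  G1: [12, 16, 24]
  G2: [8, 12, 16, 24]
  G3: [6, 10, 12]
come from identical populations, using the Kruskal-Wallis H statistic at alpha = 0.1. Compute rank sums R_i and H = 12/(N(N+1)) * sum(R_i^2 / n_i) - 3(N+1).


Step 1: Combine all N = 10 observations and assign midranks.
sorted (value, group, rank): (6,G3,1), (8,G2,2), (10,G3,3), (12,G1,5), (12,G2,5), (12,G3,5), (16,G1,7.5), (16,G2,7.5), (24,G1,9.5), (24,G2,9.5)
Step 2: Sum ranks within each group.
R_1 = 22 (n_1 = 3)
R_2 = 24 (n_2 = 4)
R_3 = 9 (n_3 = 3)
Step 3: H = 12/(N(N+1)) * sum(R_i^2/n_i) - 3(N+1)
     = 12/(10*11) * (22^2/3 + 24^2/4 + 9^2/3) - 3*11
     = 0.109091 * 332.333 - 33
     = 3.254545.
Step 4: Ties present; correction factor C = 1 - 36/(10^3 - 10) = 0.963636. Corrected H = 3.254545 / 0.963636 = 3.377358.
Step 5: Under H0, H ~ chi^2(2); p-value = 0.184763.
Step 6: alpha = 0.1. fail to reject H0.

H = 3.3774, df = 2, p = 0.184763, fail to reject H0.


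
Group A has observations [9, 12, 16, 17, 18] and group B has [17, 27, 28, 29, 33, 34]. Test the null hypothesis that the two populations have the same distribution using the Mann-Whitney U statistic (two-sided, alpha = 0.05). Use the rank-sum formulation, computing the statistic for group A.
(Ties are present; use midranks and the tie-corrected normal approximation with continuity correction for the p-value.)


Step 1: Combine and sort all 11 observations; assign midranks.
sorted (value, group): (9,X), (12,X), (16,X), (17,X), (17,Y), (18,X), (27,Y), (28,Y), (29,Y), (33,Y), (34,Y)
ranks: 9->1, 12->2, 16->3, 17->4.5, 17->4.5, 18->6, 27->7, 28->8, 29->9, 33->10, 34->11
Step 2: Rank sum for X: R1 = 1 + 2 + 3 + 4.5 + 6 = 16.5.
Step 3: U_X = R1 - n1(n1+1)/2 = 16.5 - 5*6/2 = 16.5 - 15 = 1.5.
       U_Y = n1*n2 - U_X = 30 - 1.5 = 28.5.
Step 4: Ties are present, so use the tie-corrected normal approximation (with continuity correction) for the p-value.
Step 5: p-value = 0.017365; compare to alpha = 0.05. reject H0.

U_X = 1.5, p = 0.017365, reject H0 at alpha = 0.05.


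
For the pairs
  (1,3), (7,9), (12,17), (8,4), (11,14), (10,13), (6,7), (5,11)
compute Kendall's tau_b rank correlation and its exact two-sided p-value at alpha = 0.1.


Step 1: Enumerate the 28 unordered pairs (i,j) with i<j and classify each by sign(x_j-x_i) * sign(y_j-y_i).
  (1,2):dx=+6,dy=+6->C; (1,3):dx=+11,dy=+14->C; (1,4):dx=+7,dy=+1->C; (1,5):dx=+10,dy=+11->C
  (1,6):dx=+9,dy=+10->C; (1,7):dx=+5,dy=+4->C; (1,8):dx=+4,dy=+8->C; (2,3):dx=+5,dy=+8->C
  (2,4):dx=+1,dy=-5->D; (2,5):dx=+4,dy=+5->C; (2,6):dx=+3,dy=+4->C; (2,7):dx=-1,dy=-2->C
  (2,8):dx=-2,dy=+2->D; (3,4):dx=-4,dy=-13->C; (3,5):dx=-1,dy=-3->C; (3,6):dx=-2,dy=-4->C
  (3,7):dx=-6,dy=-10->C; (3,8):dx=-7,dy=-6->C; (4,5):dx=+3,dy=+10->C; (4,6):dx=+2,dy=+9->C
  (4,7):dx=-2,dy=+3->D; (4,8):dx=-3,dy=+7->D; (5,6):dx=-1,dy=-1->C; (5,7):dx=-5,dy=-7->C
  (5,8):dx=-6,dy=-3->C; (6,7):dx=-4,dy=-6->C; (6,8):dx=-5,dy=-2->C; (7,8):dx=-1,dy=+4->D
Step 2: C = 23, D = 5, total pairs = 28.
Step 3: tau = (C - D)/(n(n-1)/2) = (23 - 5)/28 = 0.642857.
Step 4: Exact two-sided p-value (enumerate n! = 40320 permutations of y under H0): p = 0.031151.
Step 5: alpha = 0.1. reject H0.

tau_b = 0.6429 (C=23, D=5), p = 0.031151, reject H0.


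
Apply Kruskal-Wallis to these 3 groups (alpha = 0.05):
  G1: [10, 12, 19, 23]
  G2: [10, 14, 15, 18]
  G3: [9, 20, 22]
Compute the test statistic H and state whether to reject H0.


Step 1: Combine all N = 11 observations and assign midranks.
sorted (value, group, rank): (9,G3,1), (10,G1,2.5), (10,G2,2.5), (12,G1,4), (14,G2,5), (15,G2,6), (18,G2,7), (19,G1,8), (20,G3,9), (22,G3,10), (23,G1,11)
Step 2: Sum ranks within each group.
R_1 = 25.5 (n_1 = 4)
R_2 = 20.5 (n_2 = 4)
R_3 = 20 (n_3 = 3)
Step 3: H = 12/(N(N+1)) * sum(R_i^2/n_i) - 3(N+1)
     = 12/(11*12) * (25.5^2/4 + 20.5^2/4 + 20^2/3) - 3*12
     = 0.090909 * 400.958 - 36
     = 0.450758.
Step 4: Ties present; correction factor C = 1 - 6/(11^3 - 11) = 0.995455. Corrected H = 0.450758 / 0.995455 = 0.452816.
Step 5: Under H0, H ~ chi^2(2); p-value = 0.797393.
Step 6: alpha = 0.05. fail to reject H0.

H = 0.4528, df = 2, p = 0.797393, fail to reject H0.


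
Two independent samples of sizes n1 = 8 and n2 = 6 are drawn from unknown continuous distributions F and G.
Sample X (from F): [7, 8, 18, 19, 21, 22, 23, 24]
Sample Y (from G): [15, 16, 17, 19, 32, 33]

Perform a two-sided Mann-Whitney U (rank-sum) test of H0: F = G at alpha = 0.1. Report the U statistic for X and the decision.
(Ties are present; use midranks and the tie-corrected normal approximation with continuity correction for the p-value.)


Step 1: Combine and sort all 14 observations; assign midranks.
sorted (value, group): (7,X), (8,X), (15,Y), (16,Y), (17,Y), (18,X), (19,X), (19,Y), (21,X), (22,X), (23,X), (24,X), (32,Y), (33,Y)
ranks: 7->1, 8->2, 15->3, 16->4, 17->5, 18->6, 19->7.5, 19->7.5, 21->9, 22->10, 23->11, 24->12, 32->13, 33->14
Step 2: Rank sum for X: R1 = 1 + 2 + 6 + 7.5 + 9 + 10 + 11 + 12 = 58.5.
Step 3: U_X = R1 - n1(n1+1)/2 = 58.5 - 8*9/2 = 58.5 - 36 = 22.5.
       U_Y = n1*n2 - U_X = 48 - 22.5 = 25.5.
Step 4: Ties are present, so use the tie-corrected normal approximation (with continuity correction) for the p-value.
Step 5: p-value = 0.897167; compare to alpha = 0.1. fail to reject H0.

U_X = 22.5, p = 0.897167, fail to reject H0 at alpha = 0.1.


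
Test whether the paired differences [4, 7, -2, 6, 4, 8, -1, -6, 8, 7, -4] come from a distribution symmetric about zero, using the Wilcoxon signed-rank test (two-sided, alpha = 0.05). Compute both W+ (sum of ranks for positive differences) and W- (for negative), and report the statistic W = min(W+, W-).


Step 1: Drop any zero differences (none here) and take |d_i|.
|d| = [4, 7, 2, 6, 4, 8, 1, 6, 8, 7, 4]
Step 2: Midrank |d_i| (ties get averaged ranks).
ranks: |4|->4, |7|->8.5, |2|->2, |6|->6.5, |4|->4, |8|->10.5, |1|->1, |6|->6.5, |8|->10.5, |7|->8.5, |4|->4
Step 3: Attach original signs; sum ranks with positive sign and with negative sign.
W+ = 4 + 8.5 + 6.5 + 4 + 10.5 + 10.5 + 8.5 = 52.5
W- = 2 + 1 + 6.5 + 4 = 13.5
(Check: W+ + W- = 66 should equal n(n+1)/2 = 66.)
Step 4: Test statistic W = min(W+, W-) = 13.5.
Step 5: Ties in |d|, so use the tie-corrected normal approximation.
        E[W] = n(n+1)/4 = 11*12/4 = 33.
        Tie groups: |d|=4 (t=3), |d|=6 (t=2), |d|=7 (t=2), |d|=8 (t=2); sum(t^3 - t) = 42.
        Var[W] = n(n+1)(2n+1)/24 - sum(t^3-t)/48 = 3036/24 - 42/48 = 125.625.
        z = (W - E[W]) / sqrt(Var[W]) = (13.5 - 33) / 11.2083 = -1.7398.
        Two-sided p = 2*Phi(z) = 0.081896.
Step 6: alpha = 0.05. fail to reject H0.

W+ = 52.5, W- = 13.5, W = min = 13.5, p = 0.081896, fail to reject H0.


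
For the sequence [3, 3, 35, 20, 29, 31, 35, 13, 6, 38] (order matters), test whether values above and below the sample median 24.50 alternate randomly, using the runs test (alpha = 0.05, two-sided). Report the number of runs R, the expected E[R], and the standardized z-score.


Step 1: Compute median = 24.50; label A = above, B = below.
Labels in order: BBABAAABBA  (n_A = 5, n_B = 5)
Step 2: Count runs R = 6.
Step 3: Under H0 (random ordering), E[R] = 2*n_A*n_B/(n_A+n_B) + 1 = 2*5*5/10 + 1 = 6.0000.
        Var[R] = 2*n_A*n_B*(2*n_A*n_B - n_A - n_B) / ((n_A+n_B)^2 * (n_A+n_B-1)) = 2000/900 = 2.2222.
        SD[R] = 1.4907.
Step 4: R = E[R], so z = 0 with no continuity correction.
Step 5: Two-sided p-value via normal approximation = 2*(1 - Phi(|z|)) = 1.000000.
Step 6: alpha = 0.05. fail to reject H0.

R = 6, z = 0.0000, p = 1.000000, fail to reject H0.


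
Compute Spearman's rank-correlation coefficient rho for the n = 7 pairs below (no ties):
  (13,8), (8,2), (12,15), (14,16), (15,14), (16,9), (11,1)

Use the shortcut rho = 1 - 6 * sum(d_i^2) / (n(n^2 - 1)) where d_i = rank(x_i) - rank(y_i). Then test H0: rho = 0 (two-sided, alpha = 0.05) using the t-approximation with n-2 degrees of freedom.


Step 1: Rank x and y separately (midranks; no ties here).
rank(x): 13->4, 8->1, 12->3, 14->5, 15->6, 16->7, 11->2
rank(y): 8->3, 2->2, 15->6, 16->7, 14->5, 9->4, 1->1
Step 2: d_i = R_x(i) - R_y(i); compute d_i^2.
  (4-3)^2=1, (1-2)^2=1, (3-6)^2=9, (5-7)^2=4, (6-5)^2=1, (7-4)^2=9, (2-1)^2=1
sum(d^2) = 26.
Step 3: rho = 1 - 6*26 / (7*(7^2 - 1)) = 1 - 156/336 = 0.535714.
Step 4: Under H0, t = rho * sqrt((n-2)/(1-rho^2)) = 1.4186 ~ t(5).
Step 5: Two-sided p-value from the t-distribution with 5 df = 0.215217.
Step 6: alpha = 0.05. fail to reject H0.

rho = 0.5357, p = 0.215217, fail to reject H0 at alpha = 0.05.


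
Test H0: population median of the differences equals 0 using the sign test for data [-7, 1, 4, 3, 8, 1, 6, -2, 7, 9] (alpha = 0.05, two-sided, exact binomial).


Step 1: Discard zero differences. Original n = 10; n_eff = number of nonzero differences = 10.
Nonzero differences (with sign): -7, +1, +4, +3, +8, +1, +6, -2, +7, +9
Step 2: Count signs: positive = 8, negative = 2.
Step 3: Under H0: P(positive) = 0.5, so the number of positives S ~ Bin(10, 0.5).
Step 4: Two-sided exact p-value = sum of Bin(10,0.5) probabilities at or below the observed probability = 0.109375.
Step 5: alpha = 0.05. fail to reject H0.

n_eff = 10, pos = 8, neg = 2, p = 0.109375, fail to reject H0.


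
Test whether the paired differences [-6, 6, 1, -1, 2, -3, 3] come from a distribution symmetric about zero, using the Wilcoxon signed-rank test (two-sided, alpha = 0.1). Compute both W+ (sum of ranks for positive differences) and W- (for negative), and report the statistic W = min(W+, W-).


Step 1: Drop any zero differences (none here) and take |d_i|.
|d| = [6, 6, 1, 1, 2, 3, 3]
Step 2: Midrank |d_i| (ties get averaged ranks).
ranks: |6|->6.5, |6|->6.5, |1|->1.5, |1|->1.5, |2|->3, |3|->4.5, |3|->4.5
Step 3: Attach original signs; sum ranks with positive sign and with negative sign.
W+ = 6.5 + 1.5 + 3 + 4.5 = 15.5
W- = 6.5 + 1.5 + 4.5 = 12.5
(Check: W+ + W- = 28 should equal n(n+1)/2 = 28.)
Step 4: Test statistic W = min(W+, W-) = 12.5.
Step 5: Ties in |d|, so use the tie-corrected normal approximation.
        E[W] = n(n+1)/4 = 7*8/4 = 14.
        Tie groups: |d|=1 (t=2), |d|=3 (t=2), |d|=6 (t=2); sum(t^3 - t) = 18.
        Var[W] = n(n+1)(2n+1)/24 - sum(t^3-t)/48 = 840/24 - 18/48 = 34.625.
        z = (W - E[W]) / sqrt(Var[W]) = (12.5 - 14) / 5.8843 = -0.2549.
        Two-sided p = 2*Phi(z) = 0.798788.
Step 6: alpha = 0.1. fail to reject H0.

W+ = 15.5, W- = 12.5, W = min = 12.5, p = 0.798788, fail to reject H0.


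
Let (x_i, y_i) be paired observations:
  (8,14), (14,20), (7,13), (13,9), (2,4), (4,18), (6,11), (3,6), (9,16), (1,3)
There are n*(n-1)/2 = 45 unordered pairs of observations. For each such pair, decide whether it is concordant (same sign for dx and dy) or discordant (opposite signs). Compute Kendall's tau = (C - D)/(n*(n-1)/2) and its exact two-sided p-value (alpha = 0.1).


Step 1: Enumerate the 45 unordered pairs (i,j) with i<j and classify each by sign(x_j-x_i) * sign(y_j-y_i).
  (1,2):dx=+6,dy=+6->C; (1,3):dx=-1,dy=-1->C; (1,4):dx=+5,dy=-5->D; (1,5):dx=-6,dy=-10->C
  (1,6):dx=-4,dy=+4->D; (1,7):dx=-2,dy=-3->C; (1,8):dx=-5,dy=-8->C; (1,9):dx=+1,dy=+2->C
  (1,10):dx=-7,dy=-11->C; (2,3):dx=-7,dy=-7->C; (2,4):dx=-1,dy=-11->C; (2,5):dx=-12,dy=-16->C
  (2,6):dx=-10,dy=-2->C; (2,7):dx=-8,dy=-9->C; (2,8):dx=-11,dy=-14->C; (2,9):dx=-5,dy=-4->C
  (2,10):dx=-13,dy=-17->C; (3,4):dx=+6,dy=-4->D; (3,5):dx=-5,dy=-9->C; (3,6):dx=-3,dy=+5->D
  (3,7):dx=-1,dy=-2->C; (3,8):dx=-4,dy=-7->C; (3,9):dx=+2,dy=+3->C; (3,10):dx=-6,dy=-10->C
  (4,5):dx=-11,dy=-5->C; (4,6):dx=-9,dy=+9->D; (4,7):dx=-7,dy=+2->D; (4,8):dx=-10,dy=-3->C
  (4,9):dx=-4,dy=+7->D; (4,10):dx=-12,dy=-6->C; (5,6):dx=+2,dy=+14->C; (5,7):dx=+4,dy=+7->C
  (5,8):dx=+1,dy=+2->C; (5,9):dx=+7,dy=+12->C; (5,10):dx=-1,dy=-1->C; (6,7):dx=+2,dy=-7->D
  (6,8):dx=-1,dy=-12->C; (6,9):dx=+5,dy=-2->D; (6,10):dx=-3,dy=-15->C; (7,8):dx=-3,dy=-5->C
  (7,9):dx=+3,dy=+5->C; (7,10):dx=-5,dy=-8->C; (8,9):dx=+6,dy=+10->C; (8,10):dx=-2,dy=-3->C
  (9,10):dx=-8,dy=-13->C
Step 2: C = 36, D = 9, total pairs = 45.
Step 3: tau = (C - D)/(n(n-1)/2) = (36 - 9)/45 = 0.600000.
Step 4: Exact two-sided p-value (enumerate n! = 3628800 permutations of y under H0): p = 0.016666.
Step 5: alpha = 0.1. reject H0.

tau_b = 0.6000 (C=36, D=9), p = 0.016666, reject H0.


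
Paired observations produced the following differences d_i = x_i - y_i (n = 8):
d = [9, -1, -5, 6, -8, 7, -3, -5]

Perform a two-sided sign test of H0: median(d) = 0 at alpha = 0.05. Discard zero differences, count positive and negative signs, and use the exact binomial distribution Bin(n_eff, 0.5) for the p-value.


Step 1: Discard zero differences. Original n = 8; n_eff = number of nonzero differences = 8.
Nonzero differences (with sign): +9, -1, -5, +6, -8, +7, -3, -5
Step 2: Count signs: positive = 3, negative = 5.
Step 3: Under H0: P(positive) = 0.5, so the number of positives S ~ Bin(8, 0.5).
Step 4: Two-sided exact p-value = sum of Bin(8,0.5) probabilities at or below the observed probability = 0.726562.
Step 5: alpha = 0.05. fail to reject H0.

n_eff = 8, pos = 3, neg = 5, p = 0.726562, fail to reject H0.


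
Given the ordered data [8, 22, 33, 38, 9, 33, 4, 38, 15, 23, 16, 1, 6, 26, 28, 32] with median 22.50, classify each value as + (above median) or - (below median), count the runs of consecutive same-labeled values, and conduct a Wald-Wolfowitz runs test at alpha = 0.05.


Step 1: Compute median = 22.50; label A = above, B = below.
Labels in order: BBAABABABABBBAAA  (n_A = 8, n_B = 8)
Step 2: Count runs R = 10.
Step 3: Under H0 (random ordering), E[R] = 2*n_A*n_B/(n_A+n_B) + 1 = 2*8*8/16 + 1 = 9.0000.
        Var[R] = 2*n_A*n_B*(2*n_A*n_B - n_A - n_B) / ((n_A+n_B)^2 * (n_A+n_B-1)) = 14336/3840 = 3.7333.
        SD[R] = 1.9322.
Step 4: Continuity-corrected z = (R - 0.5 - E[R]) / SD[R] = (10 - 0.5 - 9.0000) / 1.9322 = 0.2588.
Step 5: Two-sided p-value via normal approximation = 2*(1 - Phi(|z|)) = 0.795809.
Step 6: alpha = 0.05. fail to reject H0.

R = 10, z = 0.2588, p = 0.795809, fail to reject H0.


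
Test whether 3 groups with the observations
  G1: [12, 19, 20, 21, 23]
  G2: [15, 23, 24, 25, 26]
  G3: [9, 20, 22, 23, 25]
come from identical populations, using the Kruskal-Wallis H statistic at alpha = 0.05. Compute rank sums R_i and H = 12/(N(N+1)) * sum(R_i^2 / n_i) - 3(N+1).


Step 1: Combine all N = 15 observations and assign midranks.
sorted (value, group, rank): (9,G3,1), (12,G1,2), (15,G2,3), (19,G1,4), (20,G1,5.5), (20,G3,5.5), (21,G1,7), (22,G3,8), (23,G1,10), (23,G2,10), (23,G3,10), (24,G2,12), (25,G2,13.5), (25,G3,13.5), (26,G2,15)
Step 2: Sum ranks within each group.
R_1 = 28.5 (n_1 = 5)
R_2 = 53.5 (n_2 = 5)
R_3 = 38 (n_3 = 5)
Step 3: H = 12/(N(N+1)) * sum(R_i^2/n_i) - 3(N+1)
     = 12/(15*16) * (28.5^2/5 + 53.5^2/5 + 38^2/5) - 3*16
     = 0.050000 * 1023.7 - 48
     = 3.185000.
Step 4: Ties present; correction factor C = 1 - 36/(15^3 - 15) = 0.989286. Corrected H = 3.185000 / 0.989286 = 3.219495.
Step 5: Under H0, H ~ chi^2(2); p-value = 0.199938.
Step 6: alpha = 0.05. fail to reject H0.

H = 3.2195, df = 2, p = 0.199938, fail to reject H0.


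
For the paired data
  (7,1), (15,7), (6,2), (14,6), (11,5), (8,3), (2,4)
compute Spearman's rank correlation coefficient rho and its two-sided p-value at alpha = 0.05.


Step 1: Rank x and y separately (midranks; no ties here).
rank(x): 7->3, 15->7, 6->2, 14->6, 11->5, 8->4, 2->1
rank(y): 1->1, 7->7, 2->2, 6->6, 5->5, 3->3, 4->4
Step 2: d_i = R_x(i) - R_y(i); compute d_i^2.
  (3-1)^2=4, (7-7)^2=0, (2-2)^2=0, (6-6)^2=0, (5-5)^2=0, (4-3)^2=1, (1-4)^2=9
sum(d^2) = 14.
Step 3: rho = 1 - 6*14 / (7*(7^2 - 1)) = 1 - 84/336 = 0.750000.
Step 4: Under H0, t = rho * sqrt((n-2)/(1-rho^2)) = 2.5355 ~ t(5).
Step 5: Two-sided p-value from the t-distribution with 5 df = 0.052181.
Step 6: alpha = 0.05. fail to reject H0.

rho = 0.7500, p = 0.052181, fail to reject H0 at alpha = 0.05.


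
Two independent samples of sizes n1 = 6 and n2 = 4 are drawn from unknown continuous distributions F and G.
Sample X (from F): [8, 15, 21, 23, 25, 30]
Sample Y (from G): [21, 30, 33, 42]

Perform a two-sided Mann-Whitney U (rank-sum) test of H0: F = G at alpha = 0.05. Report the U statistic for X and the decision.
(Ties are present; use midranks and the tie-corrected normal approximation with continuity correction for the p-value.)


Step 1: Combine and sort all 10 observations; assign midranks.
sorted (value, group): (8,X), (15,X), (21,X), (21,Y), (23,X), (25,X), (30,X), (30,Y), (33,Y), (42,Y)
ranks: 8->1, 15->2, 21->3.5, 21->3.5, 23->5, 25->6, 30->7.5, 30->7.5, 33->9, 42->10
Step 2: Rank sum for X: R1 = 1 + 2 + 3.5 + 5 + 6 + 7.5 = 25.
Step 3: U_X = R1 - n1(n1+1)/2 = 25 - 6*7/2 = 25 - 21 = 4.
       U_Y = n1*n2 - U_X = 24 - 4 = 20.
Step 4: Ties are present, so use the tie-corrected normal approximation (with continuity correction) for the p-value.
Step 5: p-value = 0.107663; compare to alpha = 0.05. fail to reject H0.

U_X = 4, p = 0.107663, fail to reject H0 at alpha = 0.05.
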